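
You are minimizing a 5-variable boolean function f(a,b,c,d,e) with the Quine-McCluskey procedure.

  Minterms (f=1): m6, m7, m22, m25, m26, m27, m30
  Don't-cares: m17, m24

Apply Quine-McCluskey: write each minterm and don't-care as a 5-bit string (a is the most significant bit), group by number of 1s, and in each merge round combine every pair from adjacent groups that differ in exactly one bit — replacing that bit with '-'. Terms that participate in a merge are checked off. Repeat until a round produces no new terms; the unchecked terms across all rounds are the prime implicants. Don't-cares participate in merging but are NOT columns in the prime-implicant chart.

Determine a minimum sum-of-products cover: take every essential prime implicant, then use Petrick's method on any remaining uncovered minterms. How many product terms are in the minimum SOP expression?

3

Round 0: 00110✓ 00111✓ 10001✓ 10110✓ 11000✓ 11001✓ 11010✓ 11011✓ 11110✓
Round 1: -0110 0011- 1-001 1-110 11-10 110-0✓ 110-1✓ 1100-✓ 1101-✓
Round 2: 110--
PIs = {-0110, 0011-, 1-001, 1-110, 11-10, 110--}
Coverage chart:
  m6: -0110,0011-
  m7: 0011- ←essential
  m22: -0110,1-110
  m25: 1-001,110--
  m26: 11-10,110--
  m27: 110-- ←essential
  m30: 1-110,11-10
Essential: 0011-, 110--
Petrick residual → 1-110
Min cover (3 terms): a'b'cd + acde' + abc'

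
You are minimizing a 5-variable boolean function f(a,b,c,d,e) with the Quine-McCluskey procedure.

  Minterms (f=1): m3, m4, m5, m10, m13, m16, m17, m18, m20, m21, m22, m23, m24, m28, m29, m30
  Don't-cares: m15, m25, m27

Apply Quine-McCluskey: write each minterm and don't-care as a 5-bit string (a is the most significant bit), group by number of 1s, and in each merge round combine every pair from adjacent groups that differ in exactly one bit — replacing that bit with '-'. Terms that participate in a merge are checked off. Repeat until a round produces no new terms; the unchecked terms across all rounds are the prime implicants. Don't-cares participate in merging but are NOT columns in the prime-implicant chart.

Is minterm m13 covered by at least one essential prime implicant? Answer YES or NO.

[col 0] 00011, 00100*, 00101*, 01010, 01101*, 01111*, 10000*, 10001*, 10010*, 10100*, 10101*, 10110*, 10111*, 11000*, 11001*, 11011*, 11100*, 11101*, 11110*
[col 1] -0100*, -0101*, -1101*, 0-101*, 0010-*, 011-1, 1-000*, 1-001*, 1-100*, 1-101*, 1-110*, 10-00*, 10-01*, 10-10*, 100-0*, 1000-*, 101-0*, 101-1*, 1010-*, 1011-*, 11-00*, 11-01*, 110-1, 1100-*, 111-0*, 1110-*
[col 2] --101, -010-, 1--00*, 1--01*, 1-00-*, 1-1-0, 1-10-*, 10--0, 10-0-*, 101--, 11-0-*
[col 3] 1--0-
Prime implicants: --101, -010-, 00011, 01010, 011-1, 1--0-, 1-1-0, 10--0, 101--, 110-1
PI chart (minterm → PIs covering it):
  3 | 00011  (sole → essential)
  4 | -010-  (sole → essential)
  5 | --101,-010-
  10 | 01010  (sole → essential)
  13 | --101,011-1
  16 | 1--0-,10--0
  17 | 1--0-  (sole → essential)
  18 | 10--0  (sole → essential)
  20 | -010-,1--0-,1-1-0,10--0,101--
  21 | --101,-010-,1--0-,101--
  22 | 1-1-0,10--0,101--
  23 | 101--  (sole → essential)
  24 | 1--0-  (sole → essential)
  28 | 1--0-,1-1-0
  29 | --101,1--0-
  30 | 1-1-0  (sole → essential)
Essential prime implicants: -010-, 00011, 01010, 1--0-, 1-1-0, 10--0, 101--

NO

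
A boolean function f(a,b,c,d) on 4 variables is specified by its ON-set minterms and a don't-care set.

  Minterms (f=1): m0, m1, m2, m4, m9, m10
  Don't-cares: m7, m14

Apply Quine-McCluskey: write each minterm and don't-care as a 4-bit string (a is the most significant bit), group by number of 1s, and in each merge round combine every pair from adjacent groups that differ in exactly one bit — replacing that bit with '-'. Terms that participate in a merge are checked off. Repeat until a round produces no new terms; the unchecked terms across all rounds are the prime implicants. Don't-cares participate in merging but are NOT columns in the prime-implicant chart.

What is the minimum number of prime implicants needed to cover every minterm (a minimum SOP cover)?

3

[col 0] 0000*, 0001*, 0010*, 0100*, 0111, 1001*, 1010*, 1110*
[col 1] -001, -010, 0-00, 00-0, 000-, 1-10
Prime implicants: -001, -010, 0-00, 00-0, 000-, 0111, 1-10
PI chart (minterm → PIs covering it):
  0 | 0-00,00-0,000-
  1 | -001,000-
  2 | -010,00-0
  4 | 0-00  (sole → essential)
  9 | -001  (sole → essential)
  10 | -010,1-10
Essential prime implicants: -001, 0-00
Petrick residual → -010
Minimum SOP uses 3 PIs: b'c'd + b'cd' + a'c'd'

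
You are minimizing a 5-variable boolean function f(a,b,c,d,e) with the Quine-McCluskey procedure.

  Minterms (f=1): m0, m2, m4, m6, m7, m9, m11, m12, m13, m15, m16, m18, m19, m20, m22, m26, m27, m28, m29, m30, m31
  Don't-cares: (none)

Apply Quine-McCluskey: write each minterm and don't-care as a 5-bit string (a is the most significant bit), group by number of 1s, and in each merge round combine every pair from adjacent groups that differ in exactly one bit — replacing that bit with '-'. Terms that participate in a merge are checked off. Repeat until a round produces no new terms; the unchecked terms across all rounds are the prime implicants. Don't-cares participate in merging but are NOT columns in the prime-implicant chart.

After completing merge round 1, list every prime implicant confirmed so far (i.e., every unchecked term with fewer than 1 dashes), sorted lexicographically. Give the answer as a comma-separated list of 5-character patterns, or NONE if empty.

size-2^0 implicants → 00000(✓)  00010(✓)  00100(✓)  00110(✓)  00111(✓)  01001(✓)  01011(✓)  01100(✓)  01101(✓)  01111(✓)  10000(✓)  10010(✓)  10011(✓)  10100(✓)  10110(✓)  11010(✓)  11011(✓)  11100(✓)  11101(✓)  11110(✓)  11111(✓)
size-2^1 implicants → -0000(✓)  -0010(✓)  -0100(✓)  -0110(✓)  -1011(✓)  -1100(✓)  -1101(✓)  -1111(✓)  0-100(✓)  0-111  00-00(✓)  00-10(✓)  000-0(✓)  001-0(✓)  0011-  01-01(✓)  01-11(✓)  010-1(✓)  011-1(✓)  0110-(✓)  1-010(✓)  1-011(✓)  1-100(✓)  1-110(✓)  10-00(✓)  10-10(✓)  100-0(✓)  1001-(✓)  101-0(✓)  11-10(✓)  11-11(✓)  1101-(✓)  111-0(✓)  111-1(✓)  1110-(✓)  1111-(✓)
size-2^2 implicants → --100  -0-00(✓)  -0-10(✓)  -00-0(✓)  -01-0(✓)  -1-11  -11-1  -110-  00--0(✓)  01--1  1--10  1-01-  1-1-0  10--0(✓)  11-1-  111--
size-2^3 implicants → -0--0
Unchecked terms (primes): --100, -0--0, -1-11, -11-1, -110-, 0-111, 0011-, 01--1, 1--10, 1-01-, 1-1-0, 11-1-, 111--

NONE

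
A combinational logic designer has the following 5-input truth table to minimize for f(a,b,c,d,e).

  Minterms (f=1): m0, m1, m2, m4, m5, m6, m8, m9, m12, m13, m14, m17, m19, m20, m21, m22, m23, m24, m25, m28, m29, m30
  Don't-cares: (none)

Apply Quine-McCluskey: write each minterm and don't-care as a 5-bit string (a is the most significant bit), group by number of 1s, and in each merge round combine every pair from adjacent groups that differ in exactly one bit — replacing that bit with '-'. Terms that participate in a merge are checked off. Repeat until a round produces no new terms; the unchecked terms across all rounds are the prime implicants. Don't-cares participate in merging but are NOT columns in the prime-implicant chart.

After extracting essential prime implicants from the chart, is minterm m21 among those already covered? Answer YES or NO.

size-2^0 implicants → 00000(✓)  00001(✓)  00010(✓)  00100(✓)  00101(✓)  00110(✓)  01000(✓)  01001(✓)  01100(✓)  01101(✓)  01110(✓)  10001(✓)  10011(✓)  10100(✓)  10101(✓)  10110(✓)  10111(✓)  11000(✓)  11001(✓)  11100(✓)  11101(✓)  11110(✓)
size-2^1 implicants → -0001(✓)  -0100(✓)  -0101(✓)  -0110(✓)  -1000(✓)  -1001(✓)  -1100(✓)  -1101(✓)  -1110(✓)  0-000(✓)  0-001(✓)  0-100(✓)  0-101(✓)  0-110(✓)  00-00(✓)  00-01(✓)  00-10(✓)  000-0(✓)  0000-(✓)  001-0(✓)  0010-(✓)  01-00(✓)  01-01(✓)  0100-(✓)  011-0(✓)  0110-(✓)  1-001(✓)  1-100(✓)  1-101(✓)  1-110(✓)  10-01(✓)  10-11(✓)  100-1(✓)  101-0(✓)  101-1(✓)  1010-(✓)  1011-(✓)  11-00(✓)  11-01(✓)  1100-(✓)  111-0(✓)  1110-(✓)
size-2^2 implicants → --001(✓)  --100(✓)  --101(✓)  --110(✓)  -0-01(✓)  -01-0(✓)  -010-(✓)  -1-00(✓)  -1-01(✓)  -100-(✓)  -11-0(✓)  -110-(✓)  0--00(✓)  0--01(✓)  0-00-(✓)  0-1-0(✓)  0-10-(✓)  00--0  00-0-(✓)  01-0-(✓)  1--01(✓)  1-1-0(✓)  1-10-(✓)  10--1  101--  11-0-(✓)
size-2^3 implicants → ---01  --1-0  --10-  -1-0-  0--0-
Unchecked terms (primes): ---01, --1-0, --10-, -1-0-, 0--0-, 00--0, 10--1, 101--
Minterm coverage:
  m0 ⊆ 0--0-,00--0
  m1 ⊆ ---01,0--0-
  m2 ⊆ 00--0 [E]
  m4 ⊆ --1-0,--10-,0--0-,00--0
  m5 ⊆ ---01,--10-,0--0-
  m6 ⊆ --1-0,00--0
  m8 ⊆ -1-0-,0--0-
  m9 ⊆ ---01,-1-0-,0--0-
  m12 ⊆ --1-0,--10-,-1-0-,0--0-
  m13 ⊆ ---01,--10-,-1-0-,0--0-
  m14 ⊆ --1-0 [E]
  m17 ⊆ ---01,10--1
  m19 ⊆ 10--1 [E]
  m20 ⊆ --1-0,--10-,101--
  m21 ⊆ ---01,--10-,10--1,101--
  m22 ⊆ --1-0,101--
  m23 ⊆ 10--1,101--
  m24 ⊆ -1-0- [E]
  m25 ⊆ ---01,-1-0-
  m28 ⊆ --1-0,--10-,-1-0-
  m29 ⊆ ---01,--10-,-1-0-
  m30 ⊆ --1-0 [E]
E = {--1-0, -1-0-, 00--0, 10--1}

YES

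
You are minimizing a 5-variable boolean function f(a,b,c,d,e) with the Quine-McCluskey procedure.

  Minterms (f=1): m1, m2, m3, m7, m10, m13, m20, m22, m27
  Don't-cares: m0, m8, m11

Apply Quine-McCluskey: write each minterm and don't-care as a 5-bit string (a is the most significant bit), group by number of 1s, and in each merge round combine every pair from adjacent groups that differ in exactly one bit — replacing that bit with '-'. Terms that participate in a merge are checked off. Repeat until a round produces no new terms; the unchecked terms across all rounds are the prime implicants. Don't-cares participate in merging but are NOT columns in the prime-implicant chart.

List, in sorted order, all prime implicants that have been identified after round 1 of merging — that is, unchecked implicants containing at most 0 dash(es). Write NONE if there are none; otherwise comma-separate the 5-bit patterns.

[col 0] 00000*, 00001*, 00010*, 00011*, 00111*, 01000*, 01010*, 01011*, 01101, 10100*, 10110*, 11011*
[col 1] -1011, 0-000*, 0-010*, 0-011*, 00-11, 000-0*, 000-1*, 0000-*, 0001-*, 010-0*, 0101-*, 101-0
[col 2] 0-0-0, 0-01-, 000--
Prime implicants: -1011, 0-0-0, 0-01-, 00-11, 000--, 01101, 101-0

01101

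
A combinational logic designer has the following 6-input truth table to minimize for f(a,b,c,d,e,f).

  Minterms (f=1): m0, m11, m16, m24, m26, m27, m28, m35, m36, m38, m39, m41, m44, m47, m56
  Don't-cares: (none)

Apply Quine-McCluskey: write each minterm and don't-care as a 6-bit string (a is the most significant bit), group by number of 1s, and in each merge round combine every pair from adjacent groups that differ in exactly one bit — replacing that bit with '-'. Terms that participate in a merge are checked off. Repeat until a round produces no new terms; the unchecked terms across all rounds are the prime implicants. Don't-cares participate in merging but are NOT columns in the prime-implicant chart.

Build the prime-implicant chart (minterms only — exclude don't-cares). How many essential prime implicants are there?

size-2^0 implicants → 000000(✓)  001011(✓)  010000(✓)  011000(✓)  011010(✓)  011011(✓)  011100(✓)  100011(✓)  100100(✓)  100110(✓)  100111(✓)  101001  101100(✓)  101111(✓)  111000(✓)
size-2^1 implicants → -11000  0-0000  0-1011  01-000  011-00  0110-0  01101-  10-100  10-111  100-11  1001-0  10011-
Unchecked terms (primes): -11000, 0-0000, 0-1011, 01-000, 011-00, 0110-0, 01101-, 10-100, 10-111, 100-11, 1001-0, 10011-, 101001
Minterm coverage:
  m0 ⊆ 0-0000 [E]
  m11 ⊆ 0-1011 [E]
  m16 ⊆ 0-0000,01-000
  m24 ⊆ -11000,01-000,011-00,0110-0
  m26 ⊆ 0110-0,01101-
  m27 ⊆ 0-1011,01101-
  m28 ⊆ 011-00 [E]
  m35 ⊆ 100-11 [E]
  m36 ⊆ 10-100,1001-0
  m38 ⊆ 1001-0,10011-
  m39 ⊆ 10-111,100-11,10011-
  m41 ⊆ 101001 [E]
  m44 ⊆ 10-100 [E]
  m47 ⊆ 10-111 [E]
  m56 ⊆ -11000 [E]
E = {-11000, 0-0000, 0-1011, 011-00, 10-100, 10-111, 100-11, 101001}

8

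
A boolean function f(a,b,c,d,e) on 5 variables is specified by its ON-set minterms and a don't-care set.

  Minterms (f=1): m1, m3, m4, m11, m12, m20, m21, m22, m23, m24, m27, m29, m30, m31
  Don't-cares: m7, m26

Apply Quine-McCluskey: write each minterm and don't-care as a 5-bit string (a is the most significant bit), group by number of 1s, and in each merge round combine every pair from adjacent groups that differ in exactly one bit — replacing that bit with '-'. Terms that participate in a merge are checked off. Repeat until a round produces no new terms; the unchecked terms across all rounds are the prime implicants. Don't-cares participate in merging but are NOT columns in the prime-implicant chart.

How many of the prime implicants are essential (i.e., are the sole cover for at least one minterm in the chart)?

4

Round 0: 00001✓ 00011✓ 00100✓ 00111✓ 01011✓ 01100✓ 10100✓ 10101✓ 10110✓ 10111✓ 11000✓ 11010✓ 11011✓ 11101✓ 11110✓ 11111✓
Round 1: -0100 -0111 -1011 0-011 0-100 00-11 000-1 1-101✓ 1-110✓ 1-111✓ 101-0✓ 101-1✓ 1010-✓ 1011-✓ 11-10✓ 11-11✓ 110-0 1101-✓ 111-1✓ 1111-✓
Round 2: 1-1-1 1-11- 101-- 11-1-
PIs = {-0100, -0111, -1011, 0-011, 0-100, 00-11, 000-1, 1-1-1, 1-11-, 101--, 11-1-, 110-0}
Coverage chart:
  m1: 000-1 ←essential
  m3: 0-011,00-11,000-1
  m4: -0100,0-100
  m11: -1011,0-011
  m12: 0-100 ←essential
  m20: -0100,101--
  m21: 1-1-1,101--
  m22: 1-11-,101--
  m23: -0111,1-1-1,1-11-,101--
  m24: 110-0 ←essential
  m27: -1011,11-1-
  m29: 1-1-1 ←essential
  m30: 1-11-,11-1-
  m31: 1-1-1,1-11-,11-1-
Essential: 0-100, 000-1, 1-1-1, 110-0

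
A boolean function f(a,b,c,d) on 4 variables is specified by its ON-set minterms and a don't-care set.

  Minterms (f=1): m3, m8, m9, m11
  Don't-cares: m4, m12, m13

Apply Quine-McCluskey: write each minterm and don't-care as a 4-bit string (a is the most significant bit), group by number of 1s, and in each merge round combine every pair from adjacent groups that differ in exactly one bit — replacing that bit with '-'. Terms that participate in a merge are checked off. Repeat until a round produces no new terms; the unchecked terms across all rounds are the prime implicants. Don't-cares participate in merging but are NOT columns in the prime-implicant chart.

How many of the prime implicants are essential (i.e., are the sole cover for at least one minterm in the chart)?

2

size-2^0 implicants → 0011(✓)  0100(✓)  1000(✓)  1001(✓)  1011(✓)  1100(✓)  1101(✓)
size-2^1 implicants → -011  -100  1-00(✓)  1-01(✓)  10-1  100-(✓)  110-(✓)
size-2^2 implicants → 1-0-
Unchecked terms (primes): -011, -100, 1-0-, 10-1
Minterm coverage:
  m3 ⊆ -011 [E]
  m8 ⊆ 1-0- [E]
  m9 ⊆ 1-0-,10-1
  m11 ⊆ -011,10-1
E = {-011, 1-0-}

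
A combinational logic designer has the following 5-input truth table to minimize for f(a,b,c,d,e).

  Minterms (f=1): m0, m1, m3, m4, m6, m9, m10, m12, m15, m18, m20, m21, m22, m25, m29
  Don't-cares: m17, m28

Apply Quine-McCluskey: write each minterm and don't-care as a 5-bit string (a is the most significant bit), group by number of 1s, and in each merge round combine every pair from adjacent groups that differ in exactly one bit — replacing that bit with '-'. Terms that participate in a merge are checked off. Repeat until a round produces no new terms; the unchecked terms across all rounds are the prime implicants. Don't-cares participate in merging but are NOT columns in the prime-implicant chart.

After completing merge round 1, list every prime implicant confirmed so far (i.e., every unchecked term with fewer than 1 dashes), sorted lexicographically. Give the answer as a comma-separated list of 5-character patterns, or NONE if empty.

size-2^0 implicants → 00000(✓)  00001(✓)  00011(✓)  00100(✓)  00110(✓)  01001(✓)  01010  01100(✓)  01111  10001(✓)  10010(✓)  10100(✓)  10101(✓)  10110(✓)  11001(✓)  11100(✓)  11101(✓)
size-2^1 implicants → -0001(✓)  -0100(✓)  -0110(✓)  -1001(✓)  -1100(✓)  0-001(✓)  0-100(✓)  00-00  000-1  0000-  001-0(✓)  1-001(✓)  1-100(✓)  1-101(✓)  10-01(✓)  10-10  101-0(✓)  1010-(✓)  11-01(✓)  1110-(✓)
size-2^2 implicants → --001  --100  -01-0  1--01  1-10-
Unchecked terms (primes): --001, --100, -01-0, 00-00, 000-1, 0000-, 01010, 01111, 1--01, 1-10-, 10-10

01010, 01111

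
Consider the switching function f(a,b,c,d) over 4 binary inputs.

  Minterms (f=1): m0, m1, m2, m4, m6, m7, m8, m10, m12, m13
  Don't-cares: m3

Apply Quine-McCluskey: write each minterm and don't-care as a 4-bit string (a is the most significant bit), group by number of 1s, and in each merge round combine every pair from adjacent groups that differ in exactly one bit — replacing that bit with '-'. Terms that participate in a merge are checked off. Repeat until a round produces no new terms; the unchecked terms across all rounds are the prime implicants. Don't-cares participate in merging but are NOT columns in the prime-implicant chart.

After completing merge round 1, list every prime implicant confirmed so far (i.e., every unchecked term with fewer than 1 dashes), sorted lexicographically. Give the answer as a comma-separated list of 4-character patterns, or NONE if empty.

NONE

size-2^0 implicants → 0000(✓)  0001(✓)  0010(✓)  0011(✓)  0100(✓)  0110(✓)  0111(✓)  1000(✓)  1010(✓)  1100(✓)  1101(✓)
size-2^1 implicants → -000(✓)  -010(✓)  -100(✓)  0-00(✓)  0-10(✓)  0-11(✓)  00-0(✓)  00-1(✓)  000-(✓)  001-(✓)  01-0(✓)  011-(✓)  1-00(✓)  10-0(✓)  110-
size-2^2 implicants → --00  -0-0  0--0  0-1-  00--
Unchecked terms (primes): --00, -0-0, 0--0, 0-1-, 00--, 110-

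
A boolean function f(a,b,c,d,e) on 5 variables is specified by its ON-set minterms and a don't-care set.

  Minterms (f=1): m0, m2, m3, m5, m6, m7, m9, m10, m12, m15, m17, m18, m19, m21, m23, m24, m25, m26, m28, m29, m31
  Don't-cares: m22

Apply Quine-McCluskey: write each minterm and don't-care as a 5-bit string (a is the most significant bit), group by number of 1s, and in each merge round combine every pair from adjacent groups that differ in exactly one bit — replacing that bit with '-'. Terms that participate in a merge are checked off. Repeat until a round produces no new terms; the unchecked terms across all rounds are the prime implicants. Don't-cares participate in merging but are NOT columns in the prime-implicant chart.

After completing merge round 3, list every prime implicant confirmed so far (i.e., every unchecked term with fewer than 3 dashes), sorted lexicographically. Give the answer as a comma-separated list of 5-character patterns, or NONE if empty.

--010, --111, -01-1, -1001, -1100, 000-0, 1--01, 1-1-1, 10--1, 11-0-, 110-0

[col 0] 00000*, 00010*, 00011*, 00101*, 00110*, 00111*, 01001*, 01010*, 01100*, 01111*, 10001*, 10010*, 10011*, 10101*, 10110*, 10111*, 11000*, 11001*, 11010*, 11100*, 11101*, 11111*
[col 1] -0010*, -0011*, -0101*, -0110*, -0111*, -1001, -1010*, -1100, -1111*, 0-010*, 0-111*, 00-10*, 00-11*, 000-0, 0001-*, 001-1*, 0011-*, 1-001*, 1-010*, 1-101*, 1-111*, 10-01*, 10-10*, 10-11*, 100-1*, 1001-*, 101-1*, 1011-*, 11-00*, 11-01*, 110-0, 1100-*, 111-1*, 1110-*
[col 2] --010, --111, -0-10*, -0-11*, -001-*, -01-1, -011-*, 00-1-*, 1--01, 1-1-1, 10--1, 10-1-*, 11-0-
[col 3] -0-1-
Prime implicants: --010, --111, -0-1-, -01-1, -1001, -1100, 000-0, 1--01, 1-1-1, 10--1, 11-0-, 110-0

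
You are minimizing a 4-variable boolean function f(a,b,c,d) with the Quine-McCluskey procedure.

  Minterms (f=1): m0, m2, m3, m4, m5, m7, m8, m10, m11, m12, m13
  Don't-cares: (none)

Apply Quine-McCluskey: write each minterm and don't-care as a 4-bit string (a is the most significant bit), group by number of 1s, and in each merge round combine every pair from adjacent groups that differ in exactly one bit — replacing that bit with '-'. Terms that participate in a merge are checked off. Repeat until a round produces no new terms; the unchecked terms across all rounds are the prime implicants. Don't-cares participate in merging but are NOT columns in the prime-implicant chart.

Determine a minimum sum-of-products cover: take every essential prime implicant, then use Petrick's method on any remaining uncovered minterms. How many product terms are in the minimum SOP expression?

size-2^0 implicants → 0000(✓)  0010(✓)  0011(✓)  0100(✓)  0101(✓)  0111(✓)  1000(✓)  1010(✓)  1011(✓)  1100(✓)  1101(✓)
size-2^1 implicants → -000(✓)  -010(✓)  -011(✓)  -100(✓)  -101(✓)  0-00(✓)  0-11  00-0(✓)  001-(✓)  01-1  010-(✓)  1-00(✓)  10-0(✓)  101-(✓)  110-(✓)
size-2^2 implicants → --00  -0-0  -01-  -10-
Unchecked terms (primes): --00, -0-0, -01-, -10-, 0-11, 01-1
Minterm coverage:
  m0 ⊆ --00,-0-0
  m2 ⊆ -0-0,-01-
  m3 ⊆ -01-,0-11
  m4 ⊆ --00,-10-
  m5 ⊆ -10-,01-1
  m7 ⊆ 0-11,01-1
  m8 ⊆ --00,-0-0
  m10 ⊆ -0-0,-01-
  m11 ⊆ -01- [E]
  m12 ⊆ --00,-10-
  m13 ⊆ -10- [E]
E = {-01-, -10-}
Petrick residual → --00, 0-11
Cover = c'd' + b'c + bc' + a'cd  |cover|=4

4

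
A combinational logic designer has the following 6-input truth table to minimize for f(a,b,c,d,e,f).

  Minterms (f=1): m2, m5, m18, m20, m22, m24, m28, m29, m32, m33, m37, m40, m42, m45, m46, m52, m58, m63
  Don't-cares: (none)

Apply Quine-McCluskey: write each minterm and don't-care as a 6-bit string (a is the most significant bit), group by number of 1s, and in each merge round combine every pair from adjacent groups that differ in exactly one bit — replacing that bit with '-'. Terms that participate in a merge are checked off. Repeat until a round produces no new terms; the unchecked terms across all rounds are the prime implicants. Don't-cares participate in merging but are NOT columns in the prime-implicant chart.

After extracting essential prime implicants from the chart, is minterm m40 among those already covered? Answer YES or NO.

[col 0] 000010*, 000101*, 010010*, 010100*, 010110*, 011000*, 011100*, 011101*, 100000*, 100001*, 100101*, 101000*, 101010*, 101101*, 101110*, 110100*, 111010*, 111111
[col 1] -00101, -10100, 0-0010, 01-100, 010-10, 0101-0, 011-00, 01110-, 1-1010, 10-000, 10-101, 100-01, 10000-, 101-10, 1010-0
Prime implicants: -00101, -10100, 0-0010, 01-100, 010-10, 0101-0, 011-00, 01110-, 1-1010, 10-000, 10-101, 100-01, 10000-, 101-10, 1010-0, 111111
PI chart (minterm → PIs covering it):
  2 | 0-0010  (sole → essential)
  5 | -00101  (sole → essential)
  18 | 0-0010,010-10
  20 | -10100,01-100,0101-0
  22 | 010-10,0101-0
  24 | 011-00  (sole → essential)
  28 | 01-100,011-00,01110-
  29 | 01110-  (sole → essential)
  32 | 10-000,10000-
  33 | 100-01,10000-
  37 | -00101,10-101,100-01
  40 | 10-000,1010-0
  42 | 1-1010,101-10,1010-0
  45 | 10-101  (sole → essential)
  46 | 101-10  (sole → essential)
  52 | -10100  (sole → essential)
  58 | 1-1010  (sole → essential)
  63 | 111111  (sole → essential)
Essential prime implicants: -00101, -10100, 0-0010, 011-00, 01110-, 1-1010, 10-101, 101-10, 111111

NO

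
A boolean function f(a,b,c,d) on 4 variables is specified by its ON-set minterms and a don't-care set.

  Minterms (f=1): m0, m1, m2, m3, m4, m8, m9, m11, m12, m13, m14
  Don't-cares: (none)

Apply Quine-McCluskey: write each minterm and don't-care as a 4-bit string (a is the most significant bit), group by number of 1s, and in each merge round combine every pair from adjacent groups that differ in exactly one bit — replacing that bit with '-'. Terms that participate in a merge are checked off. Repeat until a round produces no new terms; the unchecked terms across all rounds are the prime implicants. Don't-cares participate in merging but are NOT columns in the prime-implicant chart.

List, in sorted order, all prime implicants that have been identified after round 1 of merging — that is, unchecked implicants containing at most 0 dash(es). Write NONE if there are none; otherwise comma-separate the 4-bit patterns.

Round 0: 0000✓ 0001✓ 0010✓ 0011✓ 0100✓ 1000✓ 1001✓ 1011✓ 1100✓ 1101✓ 1110✓
Round 1: -000✓ -001✓ -011✓ -100✓ 0-00✓ 00-0✓ 00-1✓ 000-✓ 001-✓ 1-00✓ 1-01✓ 10-1✓ 100-✓ 11-0 110-✓
Round 2: --00 -0-1 -00- 00-- 1-0-
PIs = {--00, -0-1, -00-, 00--, 1-0-, 11-0}

NONE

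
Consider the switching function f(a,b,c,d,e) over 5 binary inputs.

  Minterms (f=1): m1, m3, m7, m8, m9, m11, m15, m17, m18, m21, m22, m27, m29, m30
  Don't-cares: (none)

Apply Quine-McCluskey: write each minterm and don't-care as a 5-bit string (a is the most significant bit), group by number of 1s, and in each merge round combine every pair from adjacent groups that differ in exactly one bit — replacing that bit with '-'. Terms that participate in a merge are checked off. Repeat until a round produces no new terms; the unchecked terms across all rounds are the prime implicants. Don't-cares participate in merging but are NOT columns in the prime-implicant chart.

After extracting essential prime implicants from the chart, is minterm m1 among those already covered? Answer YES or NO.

size-2^0 implicants → 00001(✓)  00011(✓)  00111(✓)  01000(✓)  01001(✓)  01011(✓)  01111(✓)  10001(✓)  10010(✓)  10101(✓)  10110(✓)  11011(✓)  11101(✓)  11110(✓)
size-2^1 implicants → -0001  -1011  0-001(✓)  0-011(✓)  0-111(✓)  00-11(✓)  000-1(✓)  01-11(✓)  010-1(✓)  0100-  1-101  1-110  10-01  10-10
size-2^2 implicants → 0--11  0-0-1
Unchecked terms (primes): -0001, -1011, 0--11, 0-0-1, 0100-, 1-101, 1-110, 10-01, 10-10
Minterm coverage:
  m1 ⊆ -0001,0-0-1
  m3 ⊆ 0--11,0-0-1
  m7 ⊆ 0--11 [E]
  m8 ⊆ 0100- [E]
  m9 ⊆ 0-0-1,0100-
  m11 ⊆ -1011,0--11,0-0-1
  m15 ⊆ 0--11 [E]
  m17 ⊆ -0001,10-01
  m18 ⊆ 10-10 [E]
  m21 ⊆ 1-101,10-01
  m22 ⊆ 1-110,10-10
  m27 ⊆ -1011 [E]
  m29 ⊆ 1-101 [E]
  m30 ⊆ 1-110 [E]
E = {-1011, 0--11, 0100-, 1-101, 1-110, 10-10}

NO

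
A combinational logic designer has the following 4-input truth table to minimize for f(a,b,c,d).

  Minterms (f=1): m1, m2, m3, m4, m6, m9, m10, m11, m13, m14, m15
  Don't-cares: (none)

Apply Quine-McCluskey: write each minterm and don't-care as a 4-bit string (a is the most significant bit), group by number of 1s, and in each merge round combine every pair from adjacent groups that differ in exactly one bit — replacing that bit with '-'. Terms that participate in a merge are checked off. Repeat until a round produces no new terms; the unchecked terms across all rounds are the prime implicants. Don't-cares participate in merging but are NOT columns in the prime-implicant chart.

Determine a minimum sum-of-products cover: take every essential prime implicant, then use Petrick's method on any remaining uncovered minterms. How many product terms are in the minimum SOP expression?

4

[col 0] 0001*, 0010*, 0011*, 0100*, 0110*, 1001*, 1010*, 1011*, 1101*, 1110*, 1111*
[col 1] -001*, -010*, -011*, -110*, 0-10*, 00-1*, 001-*, 01-0, 1-01*, 1-10*, 1-11*, 10-1*, 101-*, 11-1*, 111-*
[col 2] --10, -0-1, -01-, 1--1, 1-1-
Prime implicants: --10, -0-1, -01-, 01-0, 1--1, 1-1-
PI chart (minterm → PIs covering it):
  1 | -0-1  (sole → essential)
  2 | --10,-01-
  3 | -0-1,-01-
  4 | 01-0  (sole → essential)
  6 | --10,01-0
  9 | -0-1,1--1
  10 | --10,-01-,1-1-
  11 | -0-1,-01-,1--1,1-1-
  13 | 1--1  (sole → essential)
  14 | --10,1-1-
  15 | 1--1,1-1-
Essential prime implicants: -0-1, 01-0, 1--1
Petrick residual → --10
Minimum SOP uses 4 PIs: cd' + b'd + a'bd' + ad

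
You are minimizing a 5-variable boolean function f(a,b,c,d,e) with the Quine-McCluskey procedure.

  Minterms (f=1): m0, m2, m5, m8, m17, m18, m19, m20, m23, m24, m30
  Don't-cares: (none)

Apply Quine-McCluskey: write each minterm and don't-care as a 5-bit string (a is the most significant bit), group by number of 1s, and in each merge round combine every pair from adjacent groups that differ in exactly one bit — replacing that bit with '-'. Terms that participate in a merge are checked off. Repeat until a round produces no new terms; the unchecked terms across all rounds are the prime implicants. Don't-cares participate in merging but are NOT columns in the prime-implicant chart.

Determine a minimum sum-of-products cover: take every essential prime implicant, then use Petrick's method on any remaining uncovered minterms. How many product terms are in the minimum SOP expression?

8

Round 0: 00000✓ 00010✓ 00101 01000✓ 10001✓ 10010✓ 10011✓ 10100 10111✓ 11000✓ 11110
Round 1: -0010 -1000 0-000 000-0 10-11 100-1 1001-
PIs = {-0010, -1000, 0-000, 000-0, 00101, 10-11, 100-1, 1001-, 10100, 11110}
Coverage chart:
  m0: 0-000,000-0
  m2: -0010,000-0
  m5: 00101 ←essential
  m8: -1000,0-000
  m17: 100-1 ←essential
  m18: -0010,1001-
  m19: 10-11,100-1,1001-
  m20: 10100 ←essential
  m23: 10-11 ←essential
  m24: -1000 ←essential
  m30: 11110 ←essential
Essential: -1000, 00101, 10-11, 100-1, 10100, 11110
Petrick residual → -0010, 0-000
Min cover (8 terms): b'c'de' + bc'd'e' + a'c'd'e' + a'b'cd'e + ab'de + ab'c'e + ab'cd'e' + abcde'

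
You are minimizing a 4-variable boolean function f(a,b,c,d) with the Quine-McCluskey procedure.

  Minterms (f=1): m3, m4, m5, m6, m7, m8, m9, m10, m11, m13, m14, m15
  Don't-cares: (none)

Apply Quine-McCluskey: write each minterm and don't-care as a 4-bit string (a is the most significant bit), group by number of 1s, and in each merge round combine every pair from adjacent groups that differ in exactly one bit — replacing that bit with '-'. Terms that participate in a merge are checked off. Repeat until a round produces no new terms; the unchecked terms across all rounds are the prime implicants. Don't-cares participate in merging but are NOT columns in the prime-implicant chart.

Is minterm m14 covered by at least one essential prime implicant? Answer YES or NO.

Round 0: 0011✓ 0100✓ 0101✓ 0110✓ 0111✓ 1000✓ 1001✓ 1010✓ 1011✓ 1101✓ 1110✓ 1111✓
Round 1: -011✓ -101✓ -110✓ -111✓ 0-11✓ 01-0✓ 01-1✓ 010-✓ 011-✓ 1-01✓ 1-10✓ 1-11✓ 10-0✓ 10-1✓ 100-✓ 101-✓ 11-1✓ 111-✓
Round 2: --11 -1-1 -11- 01-- 1--1 1-1- 10--
PIs = {--11, -1-1, -11-, 01--, 1--1, 1-1-, 10--}
Coverage chart:
  m3: --11 ←essential
  m4: 01-- ←essential
  m5: -1-1,01--
  m6: -11-,01--
  m7: --11,-1-1,-11-,01--
  m8: 10-- ←essential
  m9: 1--1,10--
  m10: 1-1-,10--
  m11: --11,1--1,1-1-,10--
  m13: -1-1,1--1
  m14: -11-,1-1-
  m15: --11,-1-1,-11-,1--1,1-1-
Essential: --11, 01--, 10--

NO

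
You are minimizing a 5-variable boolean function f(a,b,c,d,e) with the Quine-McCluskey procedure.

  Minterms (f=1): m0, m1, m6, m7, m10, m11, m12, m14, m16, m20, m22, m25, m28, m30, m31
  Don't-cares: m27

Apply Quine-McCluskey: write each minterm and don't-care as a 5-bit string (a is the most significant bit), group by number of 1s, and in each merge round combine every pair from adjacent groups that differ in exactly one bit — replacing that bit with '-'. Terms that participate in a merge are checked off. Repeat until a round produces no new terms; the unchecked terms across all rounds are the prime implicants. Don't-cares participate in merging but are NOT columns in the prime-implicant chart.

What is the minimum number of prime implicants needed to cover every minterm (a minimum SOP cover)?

8

[col 0] 00000*, 00001*, 00110*, 00111*, 01010*, 01011*, 01100*, 01110*, 10000*, 10100*, 10110*, 11001*, 11011*, 11100*, 11110*, 11111*
[col 1] -0000, -0110*, -1011, -1100*, -1110*, 0-110*, 0000-, 0011-, 01-10, 0101-, 011-0*, 1-100*, 1-110*, 10-00, 101-0*, 11-11, 110-1, 111-0*, 1111-
[col 2] --110, -11-0, 1-1-0
Prime implicants: --110, -0000, -1011, -11-0, 0000-, 0011-, 01-10, 0101-, 1-1-0, 10-00, 11-11, 110-1, 1111-
PI chart (minterm → PIs covering it):
  0 | -0000,0000-
  1 | 0000-  (sole → essential)
  6 | --110,0011-
  7 | 0011-  (sole → essential)
  10 | 01-10,0101-
  11 | -1011,0101-
  12 | -11-0  (sole → essential)
  14 | --110,-11-0,01-10
  16 | -0000,10-00
  20 | 1-1-0,10-00
  22 | --110,1-1-0
  25 | 110-1  (sole → essential)
  28 | -11-0,1-1-0
  30 | --110,-11-0,1-1-0,1111-
  31 | 11-11,1111-
Essential prime implicants: -11-0, 0000-, 0011-, 110-1
Petrick residual → --110, 0101-, 10-00, 11-11
Minimum SOP uses 8 PIs: cde' + bce' + a'b'c'd' + a'b'cd + a'bc'd + ab'd'e' + abde + abc'e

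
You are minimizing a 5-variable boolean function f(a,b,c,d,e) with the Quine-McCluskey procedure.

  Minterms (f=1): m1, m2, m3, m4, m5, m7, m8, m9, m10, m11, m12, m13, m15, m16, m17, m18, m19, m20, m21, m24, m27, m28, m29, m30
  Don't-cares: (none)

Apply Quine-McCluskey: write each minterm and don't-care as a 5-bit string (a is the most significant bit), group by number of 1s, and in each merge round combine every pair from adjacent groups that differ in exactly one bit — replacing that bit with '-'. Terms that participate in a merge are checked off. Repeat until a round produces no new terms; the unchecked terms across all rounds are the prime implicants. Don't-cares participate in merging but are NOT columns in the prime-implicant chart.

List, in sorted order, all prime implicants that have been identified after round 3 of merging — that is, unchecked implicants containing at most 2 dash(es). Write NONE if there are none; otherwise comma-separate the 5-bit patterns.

--011, -0-01, -00-1, -001-, -1-00, 0-01-, 01-0-, 010--, 1--00, 10-0-, 100--, 111-0

size-2^0 implicants → 00001(✓)  00010(✓)  00011(✓)  00100(✓)  00101(✓)  00111(✓)  01000(✓)  01001(✓)  01010(✓)  01011(✓)  01100(✓)  01101(✓)  01111(✓)  10000(✓)  10001(✓)  10010(✓)  10011(✓)  10100(✓)  10101(✓)  11000(✓)  11011(✓)  11100(✓)  11101(✓)  11110(✓)
size-2^1 implicants → -0001(✓)  -0010(✓)  -0011(✓)  -0100(✓)  -0101(✓)  -1000(✓)  -1011(✓)  -1100(✓)  -1101(✓)  0-001(✓)  0-010(✓)  0-011(✓)  0-100(✓)  0-101(✓)  0-111(✓)  00-01(✓)  00-11(✓)  000-1(✓)  0001-(✓)  001-1(✓)  0010-(✓)  01-00(✓)  01-01(✓)  01-11(✓)  010-0(✓)  010-1(✓)  0100-(✓)  0101-(✓)  011-1(✓)  0110-(✓)  1-000(✓)  1-011(✓)  1-100(✓)  1-101(✓)  10-00(✓)  10-01(✓)  100-0(✓)  100-1(✓)  1000-(✓)  1001-(✓)  1010-(✓)  11-00(✓)  111-0  1110-(✓)
size-2^2 implicants → --011  --100(✓)  --101(✓)  -0-01  -00-1  -001-  -010-(✓)  -1-00  -110-(✓)  0--01(✓)  0--11(✓)  0-0-1(✓)  0-01-  0-1-1(✓)  0-10-(✓)  00--1(✓)  01--1(✓)  01-0-  010--  1--00  1-10-(✓)  10-0-  100--
size-2^3 implicants → --10-  0---1
Unchecked terms (primes): --011, --10-, -0-01, -00-1, -001-, -1-00, 0---1, 0-01-, 01-0-, 010--, 1--00, 10-0-, 100--, 111-0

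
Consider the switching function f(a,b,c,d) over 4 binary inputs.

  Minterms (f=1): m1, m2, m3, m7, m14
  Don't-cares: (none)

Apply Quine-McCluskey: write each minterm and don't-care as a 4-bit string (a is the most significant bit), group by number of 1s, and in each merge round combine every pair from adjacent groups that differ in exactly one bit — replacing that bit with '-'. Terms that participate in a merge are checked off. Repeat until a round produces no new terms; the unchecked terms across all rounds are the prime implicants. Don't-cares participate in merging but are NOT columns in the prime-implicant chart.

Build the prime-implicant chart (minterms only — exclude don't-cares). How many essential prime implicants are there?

4

[col 0] 0001*, 0010*, 0011*, 0111*, 1110
[col 1] 0-11, 00-1, 001-
Prime implicants: 0-11, 00-1, 001-, 1110
PI chart (minterm → PIs covering it):
  1 | 00-1  (sole → essential)
  2 | 001-  (sole → essential)
  3 | 0-11,00-1,001-
  7 | 0-11  (sole → essential)
  14 | 1110  (sole → essential)
Essential prime implicants: 0-11, 00-1, 001-, 1110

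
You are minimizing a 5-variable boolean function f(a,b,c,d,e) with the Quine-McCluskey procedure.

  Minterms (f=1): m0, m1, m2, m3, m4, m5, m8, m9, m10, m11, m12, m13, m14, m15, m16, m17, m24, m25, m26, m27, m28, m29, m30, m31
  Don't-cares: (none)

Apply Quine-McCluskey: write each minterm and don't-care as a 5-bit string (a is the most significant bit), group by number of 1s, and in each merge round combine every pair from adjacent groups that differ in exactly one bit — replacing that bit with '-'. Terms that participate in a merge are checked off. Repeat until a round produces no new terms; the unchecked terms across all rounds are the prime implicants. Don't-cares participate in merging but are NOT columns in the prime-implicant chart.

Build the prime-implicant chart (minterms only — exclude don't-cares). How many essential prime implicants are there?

size-2^0 implicants → 00000(✓)  00001(✓)  00010(✓)  00011(✓)  00100(✓)  00101(✓)  01000(✓)  01001(✓)  01010(✓)  01011(✓)  01100(✓)  01101(✓)  01110(✓)  01111(✓)  10000(✓)  10001(✓)  11000(✓)  11001(✓)  11010(✓)  11011(✓)  11100(✓)  11101(✓)  11110(✓)  11111(✓)
size-2^1 implicants → -0000(✓)  -0001(✓)  -1000(✓)  -1001(✓)  -1010(✓)  -1011(✓)  -1100(✓)  -1101(✓)  -1110(✓)  -1111(✓)  0-000(✓)  0-001(✓)  0-010(✓)  0-011(✓)  0-100(✓)  0-101(✓)  00-00(✓)  00-01(✓)  000-0(✓)  000-1(✓)  0000-(✓)  0001-(✓)  0010-(✓)  01-00(✓)  01-01(✓)  01-10(✓)  01-11(✓)  010-0(✓)  010-1(✓)  0100-(✓)  0101-(✓)  011-0(✓)  011-1(✓)  0110-(✓)  0111-(✓)  1-000(✓)  1-001(✓)  1000-(✓)  11-00(✓)  11-01(✓)  11-10(✓)  11-11(✓)  110-0(✓)  110-1(✓)  1100-(✓)  1101-(✓)  111-0(✓)  111-1(✓)  1110-(✓)  1111-(✓)
size-2^2 implicants → --000(✓)  --001(✓)  -000-(✓)  -1-00(✓)  -1-01(✓)  -1-10(✓)  -1-11(✓)  -10-0(✓)  -10-1(✓)  -100-(✓)  -101-(✓)  -11-0(✓)  -11-1(✓)  -110-(✓)  -111-(✓)  0--00(✓)  0--01(✓)  0-0-0(✓)  0-0-1(✓)  0-00-(✓)  0-01-(✓)  0-10-(✓)  00-0-(✓)  000--(✓)  01--0(✓)  01--1(✓)  01-0-(✓)  01-1-(✓)  010--(✓)  011--(✓)  1-00-(✓)  11--0(✓)  11--1(✓)  11-0-(✓)  11-1-(✓)  110--(✓)  111--(✓)
size-2^3 implicants → --00-  -1--0(✓)  -1--1(✓)  -1-0-(✓)  -1-1-(✓)  -10--(✓)  -11--(✓)  0--0-  0-0--  01---(✓)  11---(✓)
size-2^4 implicants → -1---
Unchecked terms (primes): --00-, -1---, 0--0-, 0-0--
Minterm coverage:
  m0 ⊆ --00-,0--0-,0-0--
  m1 ⊆ --00-,0--0-,0-0--
  m2 ⊆ 0-0-- [E]
  m3 ⊆ 0-0-- [E]
  m4 ⊆ 0--0- [E]
  m5 ⊆ 0--0- [E]
  m8 ⊆ --00-,-1---,0--0-,0-0--
  m9 ⊆ --00-,-1---,0--0-,0-0--
  m10 ⊆ -1---,0-0--
  m11 ⊆ -1---,0-0--
  m12 ⊆ -1---,0--0-
  m13 ⊆ -1---,0--0-
  m14 ⊆ -1--- [E]
  m15 ⊆ -1--- [E]
  m16 ⊆ --00- [E]
  m17 ⊆ --00- [E]
  m24 ⊆ --00-,-1---
  m25 ⊆ --00-,-1---
  m26 ⊆ -1--- [E]
  m27 ⊆ -1--- [E]
  m28 ⊆ -1--- [E]
  m29 ⊆ -1--- [E]
  m30 ⊆ -1--- [E]
  m31 ⊆ -1--- [E]
E = {--00-, -1---, 0--0-, 0-0--}

4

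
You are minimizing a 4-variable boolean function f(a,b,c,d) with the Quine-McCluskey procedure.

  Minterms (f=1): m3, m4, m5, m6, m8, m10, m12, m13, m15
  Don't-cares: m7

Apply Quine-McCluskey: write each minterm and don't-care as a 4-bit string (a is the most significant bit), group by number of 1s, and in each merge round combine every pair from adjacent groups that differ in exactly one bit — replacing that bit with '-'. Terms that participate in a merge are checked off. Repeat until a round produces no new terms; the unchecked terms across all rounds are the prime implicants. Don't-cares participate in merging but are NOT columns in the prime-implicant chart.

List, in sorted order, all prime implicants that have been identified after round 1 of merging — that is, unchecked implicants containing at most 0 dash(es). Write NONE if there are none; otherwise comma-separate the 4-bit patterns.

NONE

size-2^0 implicants → 0011(✓)  0100(✓)  0101(✓)  0110(✓)  0111(✓)  1000(✓)  1010(✓)  1100(✓)  1101(✓)  1111(✓)
size-2^1 implicants → -100(✓)  -101(✓)  -111(✓)  0-11  01-0(✓)  01-1(✓)  010-(✓)  011-(✓)  1-00  10-0  11-1(✓)  110-(✓)
size-2^2 implicants → -1-1  -10-  01--
Unchecked terms (primes): -1-1, -10-, 0-11, 01--, 1-00, 10-0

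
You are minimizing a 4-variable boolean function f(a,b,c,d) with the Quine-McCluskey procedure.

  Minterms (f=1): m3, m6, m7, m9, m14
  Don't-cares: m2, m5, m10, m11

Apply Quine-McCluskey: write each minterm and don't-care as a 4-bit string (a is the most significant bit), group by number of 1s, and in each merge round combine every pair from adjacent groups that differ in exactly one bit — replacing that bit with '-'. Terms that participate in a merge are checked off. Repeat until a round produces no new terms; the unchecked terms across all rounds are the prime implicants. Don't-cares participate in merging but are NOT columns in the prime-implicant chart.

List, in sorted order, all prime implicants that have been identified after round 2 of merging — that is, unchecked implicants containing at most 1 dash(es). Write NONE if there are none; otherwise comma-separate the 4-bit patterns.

Round 0: 0010✓ 0011✓ 0101✓ 0110✓ 0111✓ 1001✓ 1010✓ 1011✓ 1110✓
Round 1: -010✓ -011✓ -110✓ 0-10✓ 0-11✓ 001-✓ 01-1 011-✓ 1-10✓ 10-1 101-✓
Round 2: --10 -01- 0-1-
PIs = {--10, -01-, 0-1-, 01-1, 10-1}

01-1, 10-1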